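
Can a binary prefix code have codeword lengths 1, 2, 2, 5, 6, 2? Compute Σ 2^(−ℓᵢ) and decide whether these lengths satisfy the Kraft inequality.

1.296875; no

With common denominator 2^6 = 64: Σ 2^(−ℓᵢ) = 32/64 + 16/64 + 16/64 + 2/64 + 1/64 + 16/64 = 83/64 = 1.296875.
Kraft's inequality requires Σ ≤ 1; here Σ = 1.296875 > 1, so no such prefix code exists.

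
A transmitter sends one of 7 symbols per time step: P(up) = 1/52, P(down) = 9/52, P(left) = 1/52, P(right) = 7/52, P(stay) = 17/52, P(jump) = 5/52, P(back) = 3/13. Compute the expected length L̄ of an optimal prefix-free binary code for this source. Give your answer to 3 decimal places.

Repeatedly combine the two least-probable nodes; the expected code length is the sum of the merged weights.
merge 1/52 + 1/52 → 1/26
merge 1/26 + 5/52 → 7/52
merge 7/52 + 7/52 → 7/26
merge 9/52 + 3/13 → 21/52
merge 7/26 + 17/52 → 31/52
merge 21/52 + 31/52 → 1
L = 1/26 + 7/52 + 7/26 + 21/52 + 31/52 + 1 = 127/52 ≈ 2.442 bits/symbol.

2.442 bits/symbol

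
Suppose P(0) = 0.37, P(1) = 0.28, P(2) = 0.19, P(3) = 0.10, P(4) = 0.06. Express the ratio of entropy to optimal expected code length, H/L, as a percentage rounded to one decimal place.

97.0%

Entropy H = −Σ p log₂ p ≈ 2.0759 bits.
Huffman merges: 3/50+1/10→4/25; 4/25+19/100→7/20; 7/25+7/20→63/100; 37/100+63/100→1. L = 107/50 ≈ 2.1400.
Efficiency = H/L = 2.0759/2.1400 = 97.0%.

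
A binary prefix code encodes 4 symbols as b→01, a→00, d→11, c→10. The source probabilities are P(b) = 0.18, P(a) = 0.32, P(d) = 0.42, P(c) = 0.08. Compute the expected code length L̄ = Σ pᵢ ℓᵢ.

L̄ = Σ pᵢ·ℓᵢ = 0.18·2 + 0.32·2 + 0.42·2 + 0.08·2 = 2 bits/symbol.

2 bits/symbol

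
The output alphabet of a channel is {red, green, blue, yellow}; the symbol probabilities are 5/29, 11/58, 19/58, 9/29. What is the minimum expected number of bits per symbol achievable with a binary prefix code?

Repeatedly combine the two least-probable nodes; the expected code length is the sum of the merged weights.
merge 5/29 + 11/58 → 21/58
merge 9/29 + 19/58 → 37/58
merge 21/58 + 37/58 → 1
L = 21/58 + 37/58 + 1 = 2 bits/symbol.

2 bits/symbol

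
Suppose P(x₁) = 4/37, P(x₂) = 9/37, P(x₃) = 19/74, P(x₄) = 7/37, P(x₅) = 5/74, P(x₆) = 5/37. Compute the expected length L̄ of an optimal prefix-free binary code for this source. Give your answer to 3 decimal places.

2.486 bits/symbol

Repeatedly combine the two least-probable nodes; the expected code length is the sum of the merged weights.
merge 5/74 + 4/37 → 13/74
merge 5/37 + 13/74 → 23/74
merge 7/37 + 9/37 → 16/37
merge 19/74 + 23/74 → 21/37
merge 16/37 + 21/37 → 1
L = 13/74 + 23/74 + 16/37 + 21/37 + 1 = 92/37 ≈ 2.486 bits/symbol.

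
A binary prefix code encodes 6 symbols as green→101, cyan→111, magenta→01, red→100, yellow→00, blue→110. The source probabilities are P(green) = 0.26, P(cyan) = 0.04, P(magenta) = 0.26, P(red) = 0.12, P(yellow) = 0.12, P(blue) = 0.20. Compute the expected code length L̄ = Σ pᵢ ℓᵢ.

2.62 bits/symbol

L̄ = Σ pᵢ·ℓᵢ = 0.26·3 + 0.04·3 + 0.26·2 + 0.12·3 + 0.12·2 + 0.20·3 = 2.62 bits/symbol.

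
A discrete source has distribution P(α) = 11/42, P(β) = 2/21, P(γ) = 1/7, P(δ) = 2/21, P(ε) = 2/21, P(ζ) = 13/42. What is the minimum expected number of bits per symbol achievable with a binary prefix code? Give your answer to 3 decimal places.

Repeatedly combine the two least-probable nodes; the expected code length is the sum of the merged weights.
merge 2/21 + 2/21 → 4/21
merge 2/21 + 1/7 → 5/21
merge 4/21 + 5/21 → 3/7
merge 11/42 + 13/42 → 4/7
merge 3/7 + 4/7 → 1
L = 4/21 + 5/21 + 3/7 + 4/7 + 1 = 17/7 ≈ 2.429 bits/symbol.

2.429 bits/symbol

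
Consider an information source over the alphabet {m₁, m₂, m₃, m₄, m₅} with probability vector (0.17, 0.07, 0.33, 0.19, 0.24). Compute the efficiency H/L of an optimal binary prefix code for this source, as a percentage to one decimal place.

Entropy H = −Σ p log₂ p ≈ 2.1803 bits.
Huffman merges: 7/100+17/100→6/25; 19/100+6/25→43/100; 6/25+33/100→57/100; 43/100+57/100→1. L = 56/25 ≈ 2.2400.
Efficiency = H/L = 2.1803/2.2400 = 97.3%.

97.3%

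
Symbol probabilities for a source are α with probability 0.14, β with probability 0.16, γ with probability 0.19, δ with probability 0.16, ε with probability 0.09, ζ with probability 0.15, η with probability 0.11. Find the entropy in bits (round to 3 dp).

2.772 bits

H = −Σ pᵢ log₂ pᵢ.
−0.14·log₂(0.14) = 0.3971
−0.16·log₂(0.16) = 0.4230
−0.19·log₂(0.19) = 0.4552
−0.16·log₂(0.16) = 0.4230
−0.09·log₂(0.09) = 0.3127
−0.15·log₂(0.15) = 0.4105
−0.11·log₂(0.11) = 0.3503
Sum ≈ 2.7719 → 2.772 bits.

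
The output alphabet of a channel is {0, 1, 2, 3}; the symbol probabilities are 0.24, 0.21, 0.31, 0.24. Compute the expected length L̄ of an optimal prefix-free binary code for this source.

Repeatedly combine the two least-probable nodes; the expected code length is the sum of the merged weights.
merge 21/100 + 6/25 → 9/20
merge 6/25 + 31/100 → 11/20
merge 9/20 + 11/20 → 1
L = 9/20 + 11/20 + 1 = 2 bits/symbol.

2 bits/symbol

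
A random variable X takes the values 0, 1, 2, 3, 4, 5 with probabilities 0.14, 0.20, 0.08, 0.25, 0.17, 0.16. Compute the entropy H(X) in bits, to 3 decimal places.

H = −Σ pᵢ log₂ pᵢ.
−0.14·log₂(0.14) = 0.3971
−0.20·log₂(0.20) = 0.4644
−0.08·log₂(0.08) = 0.2915
−0.25·log₂(0.25) = 0.5000
−0.17·log₂(0.17) = 0.4346
−0.16·log₂(0.16) = 0.4230
Sum ≈ 2.5106 → 2.511 bits.

2.511 bits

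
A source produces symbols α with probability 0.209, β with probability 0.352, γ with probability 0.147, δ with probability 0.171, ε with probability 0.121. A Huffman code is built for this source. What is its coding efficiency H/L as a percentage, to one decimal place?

97.6%

Entropy H = −Σ p log₂ p ≈ 2.2132 bits.
Huffman merges: 121/1000+147/1000→67/250; 171/1000+209/1000→19/50; 67/250+44/125→31/50; 19/50+31/50→1. L = 567/250 ≈ 2.2680.
Efficiency = H/L = 2.2132/2.2680 = 97.6%.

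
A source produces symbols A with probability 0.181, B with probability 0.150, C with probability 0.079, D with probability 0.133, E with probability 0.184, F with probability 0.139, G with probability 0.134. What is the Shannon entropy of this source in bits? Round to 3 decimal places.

H = −Σ pᵢ log₂ pᵢ.
−0.181·log₂(0.181) = 0.4463
−0.150·log₂(0.150) = 0.4105
−0.079·log₂(0.079) = 0.2893
−0.133·log₂(0.133) = 0.3871
−0.184·log₂(0.184) = 0.4494
−0.139·log₂(0.139) = 0.3957
−0.134·log₂(0.134) = 0.3886
Sum ≈ 2.7669 → 2.767 bits.

2.767 bits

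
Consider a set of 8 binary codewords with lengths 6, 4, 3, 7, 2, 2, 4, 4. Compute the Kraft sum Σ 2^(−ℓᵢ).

With common denominator 2^7 = 128: Σ 2^(−ℓᵢ) = 2/128 + 8/128 + 16/128 + 1/128 + 32/128 + 32/128 + 8/128 + 8/128 = 107/128 = 0.8359375.

0.8359375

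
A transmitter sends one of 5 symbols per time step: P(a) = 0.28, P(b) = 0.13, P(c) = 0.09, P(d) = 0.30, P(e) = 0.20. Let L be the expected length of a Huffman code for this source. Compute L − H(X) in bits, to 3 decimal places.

Entropy H = −Σ p log₂ p ≈ 2.1950 bits.
Huffman merges: 9/100+13/100→11/50; 1/5+11/50→21/50; 7/25+3/10→29/50; 21/50+29/50→1. L = 111/50 ≈ 2.2200.
L − H = 2.2200 − 2.1950 = 0.025 bits.

0.025 bits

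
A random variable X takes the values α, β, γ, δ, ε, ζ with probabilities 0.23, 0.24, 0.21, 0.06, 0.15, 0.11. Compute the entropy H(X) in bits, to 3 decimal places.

2.459 bits

H = −Σ pᵢ log₂ pᵢ.
−0.23·log₂(0.23) = 0.4877
−0.24·log₂(0.24) = 0.4941
−0.21·log₂(0.21) = 0.4728
−0.06·log₂(0.06) = 0.2435
−0.15·log₂(0.15) = 0.4105
−0.11·log₂(0.11) = 0.3503
Sum ≈ 2.4590 → 2.459 bits.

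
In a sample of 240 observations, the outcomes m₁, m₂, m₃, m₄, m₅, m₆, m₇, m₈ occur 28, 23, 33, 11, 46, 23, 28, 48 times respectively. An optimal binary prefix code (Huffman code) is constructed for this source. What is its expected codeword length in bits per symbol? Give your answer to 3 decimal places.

2.942 bits/symbol

Probabilities are the counts divided by 240.
Repeatedly combine the two least-probable nodes; the expected code length is the sum of the merged weights.
merge 11/240 + 23/240 → 17/120
merge 23/240 + 7/60 → 17/80
merge 7/60 + 11/80 → 61/240
merge 17/120 + 23/120 → 1/3
merge 1/5 + 17/80 → 33/80
merge 61/240 + 1/3 → 47/80
merge 33/80 + 47/80 → 1
L = 17/120 + 17/80 + 61/240 + 1/3 + 33/80 + 47/80 + 1 = 353/120 ≈ 2.942 bits/symbol.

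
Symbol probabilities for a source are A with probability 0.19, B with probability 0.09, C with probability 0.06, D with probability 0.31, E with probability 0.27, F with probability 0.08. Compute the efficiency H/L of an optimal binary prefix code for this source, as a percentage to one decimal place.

98.6%

Entropy H = −Σ p log₂ p ≈ 2.3367 bits.
Huffman merges: 3/50+2/25→7/50; 9/100+7/50→23/100; 19/100+23/100→21/50; 27/100+31/100→29/50; 21/50+29/50→1. L = 237/100 ≈ 2.3700.
Efficiency = H/L = 2.3367/2.3700 = 98.6%.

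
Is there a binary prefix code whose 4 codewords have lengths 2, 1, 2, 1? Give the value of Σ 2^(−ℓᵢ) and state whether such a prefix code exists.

With common denominator 2^2 = 4: Σ 2^(−ℓᵢ) = 1/4 + 2/4 + 1/4 + 2/4 = 6/4 = 1.5.
Kraft's inequality requires Σ ≤ 1; here Σ = 1.5 > 1, so no such prefix code exists.

1.5; no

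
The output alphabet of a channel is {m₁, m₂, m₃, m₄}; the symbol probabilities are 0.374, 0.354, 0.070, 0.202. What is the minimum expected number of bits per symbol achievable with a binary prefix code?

Repeatedly combine the two least-probable nodes; the expected code length is the sum of the merged weights.
merge 7/100 + 101/500 → 34/125
merge 34/125 + 177/500 → 313/500
merge 187/500 + 313/500 → 1
L = 34/125 + 313/500 + 1 = 949/500 = 1.898 bits/symbol.

1.898 bits/symbol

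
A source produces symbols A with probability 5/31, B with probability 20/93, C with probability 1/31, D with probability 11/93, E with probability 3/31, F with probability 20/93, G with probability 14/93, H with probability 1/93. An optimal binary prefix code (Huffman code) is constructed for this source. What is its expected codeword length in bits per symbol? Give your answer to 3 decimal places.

2.753 bits/symbol

Repeatedly combine the two least-probable nodes; the expected code length is the sum of the merged weights.
merge 1/93 + 1/31 → 4/93
merge 4/93 + 3/31 → 13/93
merge 11/93 + 13/93 → 8/31
merge 14/93 + 5/31 → 29/93
merge 20/93 + 20/93 → 40/93
merge 8/31 + 29/93 → 53/93
merge 40/93 + 53/93 → 1
L = 4/93 + 13/93 + 8/31 + 29/93 + 40/93 + 53/93 + 1 = 256/93 ≈ 2.753 bits/symbol.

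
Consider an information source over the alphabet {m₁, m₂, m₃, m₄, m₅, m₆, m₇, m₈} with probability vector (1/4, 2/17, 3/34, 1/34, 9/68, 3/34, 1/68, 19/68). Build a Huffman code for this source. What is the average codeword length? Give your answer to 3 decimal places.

2.647 bits/symbol

Repeatedly combine the two least-probable nodes; the expected code length is the sum of the merged weights.
merge 1/68 + 1/34 → 3/68
merge 3/68 + 3/34 → 9/68
merge 3/34 + 2/17 → 7/34
merge 9/68 + 9/68 → 9/34
merge 7/34 + 1/4 → 31/68
merge 9/34 + 19/68 → 37/68
merge 31/68 + 37/68 → 1
L = 3/68 + 9/68 + 7/34 + 9/34 + 31/68 + 37/68 + 1 = 45/17 ≈ 2.647 bits/symbol.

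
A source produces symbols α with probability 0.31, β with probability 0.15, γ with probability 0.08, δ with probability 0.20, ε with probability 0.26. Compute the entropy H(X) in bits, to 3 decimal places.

2.196 bits

H = −Σ pᵢ log₂ pᵢ.
−0.31·log₂(0.31) = 0.5238
−0.15·log₂(0.15) = 0.4105
−0.08·log₂(0.08) = 0.2915
−0.20·log₂(0.20) = 0.4644
−0.26·log₂(0.26) = 0.5053
Sum ≈ 2.1955 → 2.196 bits.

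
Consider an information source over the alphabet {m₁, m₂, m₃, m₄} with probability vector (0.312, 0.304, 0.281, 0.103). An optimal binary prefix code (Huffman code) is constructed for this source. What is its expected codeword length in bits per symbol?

Repeatedly combine the two least-probable nodes; the expected code length is the sum of the merged weights.
merge 103/1000 + 281/1000 → 48/125
merge 38/125 + 39/125 → 77/125
merge 48/125 + 77/125 → 1
L = 48/125 + 77/125 + 1 = 2 bits/symbol.

2 bits/symbol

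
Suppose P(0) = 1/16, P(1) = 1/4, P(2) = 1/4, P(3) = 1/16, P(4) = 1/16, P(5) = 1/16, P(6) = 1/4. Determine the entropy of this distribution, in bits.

2.5 bits

Each probability is a power of 1/2, so log₂(1/p) is an integer.
H = Σ p·log₂(1/p) = 1/16·4 + 1/4·2 + 1/4·2 + 1/16·4 + 1/16·4 + 1/16·4 + 1/4·2 = 2.5 bits.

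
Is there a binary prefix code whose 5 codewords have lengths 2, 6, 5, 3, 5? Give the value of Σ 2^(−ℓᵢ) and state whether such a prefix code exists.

0.453125; yes

With common denominator 2^6 = 64: Σ 2^(−ℓᵢ) = 16/64 + 1/64 + 2/64 + 8/64 + 2/64 = 29/64 = 0.453125.
Kraft's inequality requires Σ ≤ 1; here Σ = 0.453125 ≤ 1, so such a prefix code exists.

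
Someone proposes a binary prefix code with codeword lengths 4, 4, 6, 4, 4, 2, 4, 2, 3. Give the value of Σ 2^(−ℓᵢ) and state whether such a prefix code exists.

With common denominator 2^6 = 64: Σ 2^(−ℓᵢ) = 4/64 + 4/64 + 1/64 + 4/64 + 4/64 + 16/64 + 4/64 + 16/64 + 8/64 = 61/64 = 0.953125.
Kraft's inequality requires Σ ≤ 1; here Σ = 0.953125 ≤ 1, so such a prefix code exists.

0.953125; yes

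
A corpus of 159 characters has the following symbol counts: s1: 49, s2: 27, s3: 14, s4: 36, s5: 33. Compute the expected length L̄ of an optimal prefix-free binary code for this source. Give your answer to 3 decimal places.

2.258 bits/symbol

Probabilities are the counts divided by 159.
Repeatedly combine the two least-probable nodes; the expected code length is the sum of the merged weights.
merge 14/159 + 9/53 → 41/159
merge 11/53 + 12/53 → 23/53
merge 41/159 + 49/159 → 30/53
merge 23/53 + 30/53 → 1
L = 41/159 + 23/53 + 30/53 + 1 = 359/159 ≈ 2.258 bits/symbol.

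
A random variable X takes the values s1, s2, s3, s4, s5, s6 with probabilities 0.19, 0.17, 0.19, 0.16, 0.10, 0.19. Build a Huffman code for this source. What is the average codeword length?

Repeatedly combine the two least-probable nodes; the expected code length is the sum of the merged weights.
merge 1/10 + 4/25 → 13/50
merge 17/100 + 19/100 → 9/25
merge 19/100 + 19/100 → 19/50
merge 13/50 + 9/25 → 31/50
merge 19/50 + 31/50 → 1
L = 13/50 + 9/25 + 19/50 + 31/50 + 1 = 131/50 = 2.62 bits/symbol.

2.62 bits/symbol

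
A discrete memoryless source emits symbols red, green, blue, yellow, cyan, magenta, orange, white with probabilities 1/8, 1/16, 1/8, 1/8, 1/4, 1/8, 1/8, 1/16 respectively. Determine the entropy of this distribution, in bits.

2.875 bits

Each probability is a power of 1/2, so log₂(1/p) is an integer.
H = Σ p·log₂(1/p) = 1/8·3 + 1/16·4 + 1/8·3 + 1/8·3 + 1/4·2 + 1/8·3 + 1/8·3 + 1/16·4 = 2.875 bits.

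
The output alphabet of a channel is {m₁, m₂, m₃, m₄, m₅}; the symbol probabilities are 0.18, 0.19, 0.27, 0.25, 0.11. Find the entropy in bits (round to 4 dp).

H = −Σ pᵢ log₂ pᵢ.
−0.18·log₂(0.18) = 0.4453
−0.19·log₂(0.19) = 0.4552
−0.27·log₂(0.27) = 0.5100
−0.25·log₂(0.25) = 0.5000
−0.11·log₂(0.11) = 0.3503
Sum ≈ 2.2608 → 2.2608 bits.

2.2608 bits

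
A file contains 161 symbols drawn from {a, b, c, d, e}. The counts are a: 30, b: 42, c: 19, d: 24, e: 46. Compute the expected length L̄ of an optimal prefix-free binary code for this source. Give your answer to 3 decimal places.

2.267 bits/symbol

Probabilities are the counts divided by 161.
Repeatedly combine the two least-probable nodes; the expected code length is the sum of the merged weights.
merge 19/161 + 24/161 → 43/161
merge 30/161 + 6/23 → 72/161
merge 43/161 + 2/7 → 89/161
merge 72/161 + 89/161 → 1
L = 43/161 + 72/161 + 89/161 + 1 = 365/161 ≈ 2.267 bits/symbol.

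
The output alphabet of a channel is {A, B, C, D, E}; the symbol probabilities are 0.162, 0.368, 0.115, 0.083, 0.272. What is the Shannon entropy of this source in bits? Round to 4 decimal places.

2.1239 bits

H = −Σ pᵢ log₂ pᵢ.
−0.162·log₂(0.162) = 0.4254
−0.368·log₂(0.368) = 0.5307
−0.115·log₂(0.115) = 0.3588
−0.083·log₂(0.083) = 0.2980
−0.272·log₂(0.272) = 0.5109
Sum ≈ 2.1239 → 2.1239 bits.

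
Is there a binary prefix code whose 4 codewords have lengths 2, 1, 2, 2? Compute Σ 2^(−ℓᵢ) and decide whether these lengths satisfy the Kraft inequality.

With common denominator 2^2 = 4: Σ 2^(−ℓᵢ) = 1/4 + 2/4 + 1/4 + 1/4 = 5/4 = 1.25.
Kraft's inequality requires Σ ≤ 1; here Σ = 1.25 > 1, so no such prefix code exists.

1.25; no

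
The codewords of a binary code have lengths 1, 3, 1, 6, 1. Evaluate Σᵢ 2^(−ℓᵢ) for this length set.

1.640625

With common denominator 2^6 = 64: Σ 2^(−ℓᵢ) = 32/64 + 8/64 + 32/64 + 1/64 + 32/64 = 105/64 = 1.640625.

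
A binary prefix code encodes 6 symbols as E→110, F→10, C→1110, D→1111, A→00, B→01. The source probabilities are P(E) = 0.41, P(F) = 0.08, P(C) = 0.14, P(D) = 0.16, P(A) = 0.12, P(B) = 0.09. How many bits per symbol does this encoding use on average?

L̄ = Σ pᵢ·ℓᵢ = 0.41·3 + 0.08·2 + 0.14·4 + 0.16·4 + 0.12·2 + 0.09·2 = 3.01 bits/symbol.

3.01 bits/symbol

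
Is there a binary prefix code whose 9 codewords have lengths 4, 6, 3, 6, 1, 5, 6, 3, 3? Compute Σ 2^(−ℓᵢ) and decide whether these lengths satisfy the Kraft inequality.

1.015625; no

With common denominator 2^6 = 64: Σ 2^(−ℓᵢ) = 4/64 + 1/64 + 8/64 + 1/64 + 32/64 + 2/64 + 1/64 + 8/64 + 8/64 = 65/64 = 1.015625.
Kraft's inequality requires Σ ≤ 1; here Σ = 1.015625 > 1, so no such prefix code exists.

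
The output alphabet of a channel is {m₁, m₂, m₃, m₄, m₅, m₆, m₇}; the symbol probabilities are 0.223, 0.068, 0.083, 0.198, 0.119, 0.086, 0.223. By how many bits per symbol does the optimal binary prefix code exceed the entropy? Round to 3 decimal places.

Entropy H = −Σ p log₂ p ≈ 2.6598 bits.
Huffman merges: 17/250+83/1000→151/1000; 43/500+119/1000→41/200; 151/1000+99/500→349/1000; 41/200+223/1000→107/250; 223/1000+349/1000→143/250; 107/250+143/250→1. L = 541/200 ≈ 2.7050.
L − H = 2.7050 − 2.6598 = 0.045 bits.

0.045 bits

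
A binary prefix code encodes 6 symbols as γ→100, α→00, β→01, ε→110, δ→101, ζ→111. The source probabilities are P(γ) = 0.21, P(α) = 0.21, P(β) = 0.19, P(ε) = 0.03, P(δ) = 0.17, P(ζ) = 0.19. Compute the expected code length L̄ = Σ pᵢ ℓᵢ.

L̄ = Σ pᵢ·ℓᵢ = 0.21·3 + 0.21·2 + 0.19·2 + 0.03·3 + 0.17·3 + 0.19·3 = 2.6 bits/symbol.

2.6 bits/symbol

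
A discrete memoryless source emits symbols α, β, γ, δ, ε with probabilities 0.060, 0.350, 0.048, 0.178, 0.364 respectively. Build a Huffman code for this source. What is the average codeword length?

Repeatedly combine the two least-probable nodes; the expected code length is the sum of the merged weights.
merge 6/125 + 3/50 → 27/250
merge 27/250 + 89/500 → 143/500
merge 143/500 + 7/20 → 159/250
merge 91/250 + 159/250 → 1
L = 27/250 + 143/500 + 159/250 + 1 = 203/100 = 2.03 bits/symbol.

2.03 bits/symbol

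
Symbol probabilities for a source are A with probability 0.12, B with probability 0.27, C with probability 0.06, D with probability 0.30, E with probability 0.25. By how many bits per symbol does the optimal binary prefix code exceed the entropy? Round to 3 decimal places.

0.038 bits

Entropy H = −Σ p log₂ p ≈ 2.1417 bits.
Huffman merges: 3/50+3/25→9/50; 9/50+1/4→43/100; 27/100+3/10→57/100; 43/100+57/100→1. L = 109/50 ≈ 2.1800.
L − H = 2.1800 − 2.1417 = 0.038 bits.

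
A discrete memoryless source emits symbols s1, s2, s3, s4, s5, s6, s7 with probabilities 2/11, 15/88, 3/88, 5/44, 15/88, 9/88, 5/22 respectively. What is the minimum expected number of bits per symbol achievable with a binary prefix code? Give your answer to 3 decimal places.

2.727 bits/symbol

Repeatedly combine the two least-probable nodes; the expected code length is the sum of the merged weights.
merge 3/88 + 9/88 → 3/22
merge 5/44 + 3/22 → 1/4
merge 15/88 + 15/88 → 15/44
merge 2/11 + 5/22 → 9/22
merge 1/4 + 15/44 → 13/22
merge 9/22 + 13/22 → 1
L = 3/22 + 1/4 + 15/44 + 9/22 + 13/22 + 1 = 30/11 ≈ 2.727 bits/symbol.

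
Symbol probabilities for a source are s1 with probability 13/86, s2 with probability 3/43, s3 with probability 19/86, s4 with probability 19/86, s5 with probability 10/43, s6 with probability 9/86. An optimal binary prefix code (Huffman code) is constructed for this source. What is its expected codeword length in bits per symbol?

Repeatedly combine the two least-probable nodes; the expected code length is the sum of the merged weights.
merge 3/43 + 9/86 → 15/86
merge 13/86 + 15/86 → 14/43
merge 19/86 + 19/86 → 19/43
merge 10/43 + 14/43 → 24/43
merge 19/43 + 24/43 → 1
L = 15/86 + 14/43 + 19/43 + 24/43 + 1 = 5/2 = 2.5 bits/symbol.

2.5 bits/symbol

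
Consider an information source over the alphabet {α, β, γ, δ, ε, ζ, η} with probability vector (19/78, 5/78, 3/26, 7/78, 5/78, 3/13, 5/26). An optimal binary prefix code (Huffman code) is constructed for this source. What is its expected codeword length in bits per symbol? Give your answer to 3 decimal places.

Repeatedly combine the two least-probable nodes; the expected code length is the sum of the merged weights.
merge 5/78 + 5/78 → 5/39
merge 7/78 + 3/26 → 8/39
merge 5/39 + 5/26 → 25/78
merge 8/39 + 3/13 → 17/39
merge 19/78 + 25/78 → 22/39
merge 17/39 + 22/39 → 1
L = 5/39 + 8/39 + 25/78 + 17/39 + 22/39 + 1 = 69/26 ≈ 2.654 bits/symbol.

2.654 bits/symbol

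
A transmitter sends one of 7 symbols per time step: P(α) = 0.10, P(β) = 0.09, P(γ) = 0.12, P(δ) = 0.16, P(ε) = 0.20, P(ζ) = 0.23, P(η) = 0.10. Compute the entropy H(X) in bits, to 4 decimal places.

H = −Σ pᵢ log₂ pᵢ.
−0.10·log₂(0.10) = 0.3322
−0.09·log₂(0.09) = 0.3127
−0.12·log₂(0.12) = 0.3671
−0.16·log₂(0.16) = 0.4230
−0.20·log₂(0.20) = 0.4644
−0.23·log₂(0.23) = 0.4877
−0.10·log₂(0.10) = 0.3322
Sum ≈ 2.7192 → 2.7192 bits.

2.7192 bits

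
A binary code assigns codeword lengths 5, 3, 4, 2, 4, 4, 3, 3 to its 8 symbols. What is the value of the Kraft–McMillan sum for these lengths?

With common denominator 2^5 = 32: Σ 2^(−ℓᵢ) = 1/32 + 4/32 + 2/32 + 8/32 + 2/32 + 2/32 + 4/32 + 4/32 = 27/32 = 0.84375.

0.84375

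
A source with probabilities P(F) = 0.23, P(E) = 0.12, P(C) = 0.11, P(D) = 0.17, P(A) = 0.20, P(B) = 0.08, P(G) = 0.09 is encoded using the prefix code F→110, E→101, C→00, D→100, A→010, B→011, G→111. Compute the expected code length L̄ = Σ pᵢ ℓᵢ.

2.89 bits/symbol

L̄ = Σ pᵢ·ℓᵢ = 0.23·3 + 0.12·3 + 0.11·2 + 0.17·3 + 0.20·3 + 0.08·3 + 0.09·3 = 2.89 bits/symbol.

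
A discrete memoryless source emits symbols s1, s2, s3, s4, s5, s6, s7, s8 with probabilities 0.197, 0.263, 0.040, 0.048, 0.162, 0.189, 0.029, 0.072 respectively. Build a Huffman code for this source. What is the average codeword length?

Repeatedly combine the two least-probable nodes; the expected code length is the sum of the merged weights.
merge 29/1000 + 1/25 → 69/1000
merge 6/125 + 69/1000 → 117/1000
merge 9/125 + 117/1000 → 189/1000
merge 81/500 + 189/1000 → 351/1000
merge 189/1000 + 197/1000 → 193/500
merge 263/1000 + 351/1000 → 307/500
merge 193/500 + 307/500 → 1
L = 69/1000 + 117/1000 + 189/1000 + 351/1000 + 193/500 + 307/500 + 1 = 1363/500 = 2.726 bits/symbol.

2.726 bits/symbol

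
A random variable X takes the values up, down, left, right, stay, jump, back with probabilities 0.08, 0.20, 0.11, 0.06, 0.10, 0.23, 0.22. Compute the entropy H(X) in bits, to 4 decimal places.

H = −Σ pᵢ log₂ pᵢ.
−0.08·log₂(0.08) = 0.2915
−0.20·log₂(0.20) = 0.4644
−0.11·log₂(0.11) = 0.3503
−0.06·log₂(0.06) = 0.2435
−0.10·log₂(0.10) = 0.3322
−0.23·log₂(0.23) = 0.4877
−0.22·log₂(0.22) = 0.4806
Sum ≈ 2.6501 → 2.6501 bits.

2.6501 bits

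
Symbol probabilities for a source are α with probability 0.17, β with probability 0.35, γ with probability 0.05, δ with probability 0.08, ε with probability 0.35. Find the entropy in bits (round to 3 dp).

2.002 bits

H = −Σ pᵢ log₂ pᵢ.
−0.17·log₂(0.17) = 0.4346
−0.35·log₂(0.35) = 0.5301
−0.05·log₂(0.05) = 0.2161
−0.08·log₂(0.08) = 0.2915
−0.35·log₂(0.35) = 0.5301
Sum ≈ 2.0024 → 2.002 bits.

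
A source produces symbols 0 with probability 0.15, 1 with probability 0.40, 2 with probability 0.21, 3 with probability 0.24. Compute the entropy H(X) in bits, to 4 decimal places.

1.9063 bits

H = −Σ pᵢ log₂ pᵢ.
−0.15·log₂(0.15) = 0.4105
−0.40·log₂(0.40) = 0.5288
−0.21·log₂(0.21) = 0.4728
−0.24·log₂(0.24) = 0.4941
Sum ≈ 1.9063 → 1.9063 bits.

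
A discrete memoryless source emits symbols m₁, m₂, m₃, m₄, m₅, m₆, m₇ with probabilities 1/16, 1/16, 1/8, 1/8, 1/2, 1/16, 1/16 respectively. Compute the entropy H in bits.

2.25 bits

Each probability is a power of 1/2, so log₂(1/p) is an integer.
H = Σ p·log₂(1/p) = 1/16·4 + 1/16·4 + 1/8·3 + 1/8·3 + 1/2·1 + 1/16·4 + 1/16·4 = 2.25 bits.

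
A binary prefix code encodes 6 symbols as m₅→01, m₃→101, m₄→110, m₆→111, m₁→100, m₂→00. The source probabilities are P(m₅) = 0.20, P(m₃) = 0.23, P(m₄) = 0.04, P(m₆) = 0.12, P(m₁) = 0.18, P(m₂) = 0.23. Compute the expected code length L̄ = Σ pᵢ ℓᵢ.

2.57 bits/symbol

L̄ = Σ pᵢ·ℓᵢ = 0.20·2 + 0.23·3 + 0.04·3 + 0.12·3 + 0.18·3 + 0.23·2 = 2.57 bits/symbol.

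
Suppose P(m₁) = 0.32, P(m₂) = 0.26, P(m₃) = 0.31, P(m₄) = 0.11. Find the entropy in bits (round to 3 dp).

1.905 bits

H = −Σ pᵢ log₂ pᵢ.
−0.32·log₂(0.32) = 0.5260
−0.26·log₂(0.26) = 0.5053
−0.31·log₂(0.31) = 0.5238
−0.11·log₂(0.11) = 0.3503
Sum ≈ 1.9054 → 1.905 bits.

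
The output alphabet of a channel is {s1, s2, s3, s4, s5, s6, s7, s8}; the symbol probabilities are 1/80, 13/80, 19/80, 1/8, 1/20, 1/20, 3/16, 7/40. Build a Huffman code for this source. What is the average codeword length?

Repeatedly combine the two least-probable nodes; the expected code length is the sum of the merged weights.
merge 1/80 + 1/20 → 1/16
merge 1/20 + 1/16 → 9/80
merge 9/80 + 1/8 → 19/80
merge 13/80 + 7/40 → 27/80
merge 3/16 + 19/80 → 17/40
merge 19/80 + 27/80 → 23/40
merge 17/40 + 23/40 → 1
L = 1/16 + 9/80 + 19/80 + 27/80 + 17/40 + 23/40 + 1 = 11/4 = 2.75 bits/symbol.

2.75 bits/symbol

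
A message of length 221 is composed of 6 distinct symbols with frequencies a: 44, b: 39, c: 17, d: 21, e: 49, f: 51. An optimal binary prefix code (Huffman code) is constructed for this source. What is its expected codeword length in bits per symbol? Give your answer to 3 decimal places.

2.520 bits/symbol

Probabilities are the counts divided by 221.
Repeatedly combine the two least-probable nodes; the expected code length is the sum of the merged weights.
merge 1/13 + 21/221 → 38/221
merge 38/221 + 3/17 → 77/221
merge 44/221 + 49/221 → 93/221
merge 3/13 + 77/221 → 128/221
merge 93/221 + 128/221 → 1
L = 38/221 + 77/221 + 93/221 + 128/221 + 1 = 557/221 ≈ 2.520 bits/symbol.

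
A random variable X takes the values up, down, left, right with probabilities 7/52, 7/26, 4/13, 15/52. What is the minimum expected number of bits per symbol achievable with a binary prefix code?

Repeatedly combine the two least-probable nodes; the expected code length is the sum of the merged weights.
merge 7/52 + 7/26 → 21/52
merge 15/52 + 4/13 → 31/52
merge 21/52 + 31/52 → 1
L = 21/52 + 31/52 + 1 = 2 bits/symbol.

2 bits/symbol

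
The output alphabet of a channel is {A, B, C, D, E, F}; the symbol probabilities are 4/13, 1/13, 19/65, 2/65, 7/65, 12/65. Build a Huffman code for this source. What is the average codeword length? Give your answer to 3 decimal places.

Repeatedly combine the two least-probable nodes; the expected code length is the sum of the merged weights.
merge 2/65 + 1/13 → 7/65
merge 7/65 + 7/65 → 14/65
merge 12/65 + 14/65 → 2/5
merge 19/65 + 4/13 → 3/5
merge 2/5 + 3/5 → 1
L = 7/65 + 14/65 + 2/5 + 3/5 + 1 = 151/65 ≈ 2.323 bits/symbol.

2.323 bits/symbol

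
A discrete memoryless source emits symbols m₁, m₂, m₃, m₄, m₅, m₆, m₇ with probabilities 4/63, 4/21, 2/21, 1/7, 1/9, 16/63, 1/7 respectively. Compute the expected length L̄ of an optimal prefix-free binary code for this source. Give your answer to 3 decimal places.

2.714 bits/symbol

Repeatedly combine the two least-probable nodes; the expected code length is the sum of the merged weights.
merge 4/63 + 2/21 → 10/63
merge 1/9 + 1/7 → 16/63
merge 1/7 + 10/63 → 19/63
merge 4/21 + 16/63 → 4/9
merge 16/63 + 19/63 → 5/9
merge 4/9 + 5/9 → 1
L = 10/63 + 16/63 + 19/63 + 4/9 + 5/9 + 1 = 19/7 ≈ 2.714 bits/symbol.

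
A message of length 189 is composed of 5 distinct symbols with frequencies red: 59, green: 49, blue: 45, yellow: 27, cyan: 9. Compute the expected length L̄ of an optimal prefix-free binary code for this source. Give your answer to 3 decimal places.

Probabilities are the counts divided by 189.
Repeatedly combine the two least-probable nodes; the expected code length is the sum of the merged weights.
merge 1/21 + 1/7 → 4/21
merge 4/21 + 5/21 → 3/7
merge 7/27 + 59/189 → 4/7
merge 3/7 + 4/7 → 1
L = 4/21 + 3/7 + 4/7 + 1 = 46/21 ≈ 2.190 bits/symbol.

2.190 bits/symbol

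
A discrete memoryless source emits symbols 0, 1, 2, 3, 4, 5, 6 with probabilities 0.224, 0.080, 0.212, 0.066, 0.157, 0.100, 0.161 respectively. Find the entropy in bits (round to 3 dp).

H = −Σ pᵢ log₂ pᵢ.
−0.224·log₂(0.224) = 0.4835
−0.080·log₂(0.080) = 0.2915
−0.212·log₂(0.212) = 0.4744
−0.066·log₂(0.066) = 0.2588
−0.157·log₂(0.157) = 0.4194
−0.100·log₂(0.100) = 0.3322
−0.161·log₂(0.161) = 0.4242
Sum ≈ 2.6840 → 2.684 bits.

2.684 bits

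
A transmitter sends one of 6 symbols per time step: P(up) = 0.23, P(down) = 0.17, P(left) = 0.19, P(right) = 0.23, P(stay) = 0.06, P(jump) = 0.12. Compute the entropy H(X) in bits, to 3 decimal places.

2.476 bits

H = −Σ pᵢ log₂ pᵢ.
−0.23·log₂(0.23) = 0.4877
−0.17·log₂(0.17) = 0.4346
−0.19·log₂(0.19) = 0.4552
−0.23·log₂(0.23) = 0.4877
−0.06·log₂(0.06) = 0.2435
−0.12·log₂(0.12) = 0.3671
Sum ≈ 2.4757 → 2.476 bits.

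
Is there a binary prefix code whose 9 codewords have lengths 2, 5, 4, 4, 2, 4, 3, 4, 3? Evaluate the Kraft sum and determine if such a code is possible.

With common denominator 2^5 = 32: Σ 2^(−ℓᵢ) = 8/32 + 1/32 + 2/32 + 2/32 + 8/32 + 2/32 + 4/32 + 2/32 + 4/32 = 33/32 = 1.03125.
Kraft's inequality requires Σ ≤ 1; here Σ = 1.03125 > 1, so no such prefix code exists.

1.03125; no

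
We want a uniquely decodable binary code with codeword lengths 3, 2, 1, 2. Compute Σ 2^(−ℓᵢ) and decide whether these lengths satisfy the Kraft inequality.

With common denominator 2^3 = 8: Σ 2^(−ℓᵢ) = 1/8 + 2/8 + 4/8 + 2/8 = 9/8 = 1.125.
Kraft's inequality requires Σ ≤ 1; here Σ = 1.125 > 1, so no such prefix code exists.

1.125; no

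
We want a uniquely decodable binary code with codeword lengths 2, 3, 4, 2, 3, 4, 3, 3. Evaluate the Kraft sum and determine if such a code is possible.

With common denominator 2^4 = 16: Σ 2^(−ℓᵢ) = 4/16 + 2/16 + 1/16 + 4/16 + 2/16 + 1/16 + 2/16 + 2/16 = 18/16 = 1.125.
Kraft's inequality requires Σ ≤ 1; here Σ = 1.125 > 1, so no such prefix code exists.

1.125; no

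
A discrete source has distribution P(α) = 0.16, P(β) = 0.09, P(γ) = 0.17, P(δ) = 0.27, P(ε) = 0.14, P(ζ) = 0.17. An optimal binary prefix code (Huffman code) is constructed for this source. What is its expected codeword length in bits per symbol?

2.56 bits/symbol

Repeatedly combine the two least-probable nodes; the expected code length is the sum of the merged weights.
merge 9/100 + 7/50 → 23/100
merge 4/25 + 17/100 → 33/100
merge 17/100 + 23/100 → 2/5
merge 27/100 + 33/100 → 3/5
merge 2/5 + 3/5 → 1
L = 23/100 + 33/100 + 2/5 + 3/5 + 1 = 64/25 = 2.56 bits/symbol.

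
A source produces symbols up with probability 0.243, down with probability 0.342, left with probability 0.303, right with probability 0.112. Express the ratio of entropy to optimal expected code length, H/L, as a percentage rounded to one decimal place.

95.1%

Entropy H = −Σ p log₂ p ≈ 1.9010 bits.
Huffman merges: 14/125+243/1000→71/200; 303/1000+171/500→129/200; 71/200+129/200→1. L = 2 ≈ 2.0000.
Efficiency = H/L = 1.9010/2.0000 = 95.1%.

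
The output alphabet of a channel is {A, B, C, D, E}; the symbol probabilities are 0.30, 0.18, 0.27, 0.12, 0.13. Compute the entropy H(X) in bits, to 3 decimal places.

H = −Σ pᵢ log₂ pᵢ.
−0.30·log₂(0.30) = 0.5211
−0.18·log₂(0.18) = 0.4453
−0.27·log₂(0.27) = 0.5100
−0.12·log₂(0.12) = 0.3671
−0.13·log₂(0.13) = 0.3826
Sum ≈ 2.2261 → 2.226 bits.

2.226 bits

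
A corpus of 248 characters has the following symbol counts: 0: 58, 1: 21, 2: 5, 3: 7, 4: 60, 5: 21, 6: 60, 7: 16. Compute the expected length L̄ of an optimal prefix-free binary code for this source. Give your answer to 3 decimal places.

Probabilities are the counts divided by 248.
Repeatedly combine the two least-probable nodes; the expected code length is the sum of the merged weights.
merge 5/248 + 7/248 → 3/62
merge 3/62 + 2/31 → 7/62
merge 21/248 + 21/248 → 21/124
merge 7/62 + 21/124 → 35/124
merge 29/124 + 15/62 → 59/124
merge 15/62 + 35/124 → 65/124
merge 59/124 + 65/124 → 1
L = 3/62 + 7/62 + 21/124 + 35/124 + 59/124 + 65/124 + 1 = 81/31 ≈ 2.613 bits/symbol.

2.613 bits/symbol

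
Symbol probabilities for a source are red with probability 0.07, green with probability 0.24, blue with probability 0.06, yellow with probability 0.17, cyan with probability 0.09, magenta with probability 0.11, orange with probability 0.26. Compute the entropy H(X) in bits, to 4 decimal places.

H = −Σ pᵢ log₂ pᵢ.
−0.07·log₂(0.07) = 0.2686
−0.24·log₂(0.24) = 0.4941
−0.06·log₂(0.06) = 0.2435
−0.17·log₂(0.17) = 0.4346
−0.09·log₂(0.09) = 0.3127
−0.11·log₂(0.11) = 0.3503
−0.26·log₂(0.26) = 0.5053
Sum ≈ 2.6090 → 2.6090 bits.

2.6090 bits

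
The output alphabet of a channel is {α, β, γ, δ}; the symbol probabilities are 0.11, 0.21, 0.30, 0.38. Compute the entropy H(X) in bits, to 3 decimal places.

H = −Σ pᵢ log₂ pᵢ.
−0.11·log₂(0.11) = 0.3503
−0.21·log₂(0.21) = 0.4728
−0.30·log₂(0.30) = 0.5211
−0.38·log₂(0.38) = 0.5305
Sum ≈ 1.8747 → 1.875 bits.

1.875 bits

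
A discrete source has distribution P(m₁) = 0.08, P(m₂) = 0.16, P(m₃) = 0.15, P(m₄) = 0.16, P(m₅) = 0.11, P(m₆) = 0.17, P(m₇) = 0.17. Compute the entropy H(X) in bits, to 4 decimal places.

2.7675 bits

H = −Σ pᵢ log₂ pᵢ.
−0.08·log₂(0.08) = 0.2915
−0.16·log₂(0.16) = 0.4230
−0.15·log₂(0.15) = 0.4105
−0.16·log₂(0.16) = 0.4230
−0.11·log₂(0.11) = 0.3503
−0.17·log₂(0.17) = 0.4346
−0.17·log₂(0.17) = 0.4346
Sum ≈ 2.7675 → 2.7675 bits.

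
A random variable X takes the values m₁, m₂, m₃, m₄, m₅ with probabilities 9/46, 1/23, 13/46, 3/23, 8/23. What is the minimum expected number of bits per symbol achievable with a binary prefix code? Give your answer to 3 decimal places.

2.174 bits/symbol

Repeatedly combine the two least-probable nodes; the expected code length is the sum of the merged weights.
merge 1/23 + 3/23 → 4/23
merge 4/23 + 9/46 → 17/46
merge 13/46 + 8/23 → 29/46
merge 17/46 + 29/46 → 1
L = 4/23 + 17/46 + 29/46 + 1 = 50/23 ≈ 2.174 bits/symbol.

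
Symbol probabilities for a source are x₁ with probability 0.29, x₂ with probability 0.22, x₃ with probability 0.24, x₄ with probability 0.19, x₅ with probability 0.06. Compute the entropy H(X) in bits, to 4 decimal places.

H = −Σ pᵢ log₂ pᵢ.
−0.29·log₂(0.29) = 0.5179
−0.22·log₂(0.22) = 0.4806
−0.24·log₂(0.24) = 0.4941
−0.19·log₂(0.19) = 0.4552
−0.06·log₂(0.06) = 0.2435
Sum ≈ 2.1914 → 2.1914 bits.

2.1914 bits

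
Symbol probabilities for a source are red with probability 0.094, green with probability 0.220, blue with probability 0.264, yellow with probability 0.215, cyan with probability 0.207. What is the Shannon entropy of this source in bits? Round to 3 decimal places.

2.256 bits

H = −Σ pᵢ log₂ pᵢ.
−0.094·log₂(0.094) = 0.3207
−0.220·log₂(0.220) = 0.4806
−0.264·log₂(0.264) = 0.5072
−0.215·log₂(0.215) = 0.4768
−0.207·log₂(0.207) = 0.4704
Sum ≈ 2.2556 → 2.256 bits.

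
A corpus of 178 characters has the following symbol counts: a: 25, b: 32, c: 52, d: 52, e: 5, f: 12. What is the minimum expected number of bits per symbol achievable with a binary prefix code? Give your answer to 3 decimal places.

2.331 bits/symbol

Probabilities are the counts divided by 178.
Repeatedly combine the two least-probable nodes; the expected code length is the sum of the merged weights.
merge 5/178 + 6/89 → 17/178
merge 17/178 + 25/178 → 21/89
merge 16/89 + 21/89 → 37/89
merge 26/89 + 26/89 → 52/89
merge 37/89 + 52/89 → 1
L = 17/178 + 21/89 + 37/89 + 52/89 + 1 = 415/178 ≈ 2.331 bits/symbol.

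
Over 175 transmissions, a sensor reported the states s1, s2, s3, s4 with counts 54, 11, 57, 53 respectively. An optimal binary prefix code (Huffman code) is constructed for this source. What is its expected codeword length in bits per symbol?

Probabilities are the counts divided by 175.
Repeatedly combine the two least-probable nodes; the expected code length is the sum of the merged weights.
merge 11/175 + 53/175 → 64/175
merge 54/175 + 57/175 → 111/175
merge 64/175 + 111/175 → 1
L = 64/175 + 111/175 + 1 = 2 bits/symbol.

2 bits/symbol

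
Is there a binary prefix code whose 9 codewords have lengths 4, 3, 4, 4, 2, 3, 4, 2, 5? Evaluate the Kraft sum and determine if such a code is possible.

With common denominator 2^5 = 32: Σ 2^(−ℓᵢ) = 2/32 + 4/32 + 2/32 + 2/32 + 8/32 + 4/32 + 2/32 + 8/32 + 1/32 = 33/32 = 1.03125.
Kraft's inequality requires Σ ≤ 1; here Σ = 1.03125 > 1, so no such prefix code exists.

1.03125; no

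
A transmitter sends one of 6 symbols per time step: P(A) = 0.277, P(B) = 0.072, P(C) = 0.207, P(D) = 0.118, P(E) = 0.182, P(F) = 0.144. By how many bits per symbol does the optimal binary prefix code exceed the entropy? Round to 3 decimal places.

Entropy H = −Σ p log₂ p ≈ 2.4705 bits.
Huffman merges: 9/125+59/500→19/100; 18/125+91/500→163/500; 19/100+207/1000→397/1000; 277/1000+163/500→603/1000; 397/1000+603/1000→1. L = 629/250 ≈ 2.5160.
L − H = 2.5160 − 2.4705 = 0.046 bits.

0.046 bits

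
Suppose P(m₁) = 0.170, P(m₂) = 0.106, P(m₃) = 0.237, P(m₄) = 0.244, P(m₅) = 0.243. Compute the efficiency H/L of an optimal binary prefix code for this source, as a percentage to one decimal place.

Entropy H = −Σ p log₂ p ≈ 2.2626 bits.
Huffman merges: 53/500+17/100→69/250; 237/1000+243/1000→12/25; 61/250+69/250→13/25; 12/25+13/25→1. L = 569/250 ≈ 2.2760.
Efficiency = H/L = 2.2626/2.2760 = 99.4%.

99.4%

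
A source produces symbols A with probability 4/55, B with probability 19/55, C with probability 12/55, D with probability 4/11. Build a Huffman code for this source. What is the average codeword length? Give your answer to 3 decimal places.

Repeatedly combine the two least-probable nodes; the expected code length is the sum of the merged weights.
merge 4/55 + 12/55 → 16/55
merge 16/55 + 19/55 → 7/11
merge 4/11 + 7/11 → 1
L = 16/55 + 7/11 + 1 = 106/55 ≈ 1.927 bits/symbol.

1.927 bits/symbol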